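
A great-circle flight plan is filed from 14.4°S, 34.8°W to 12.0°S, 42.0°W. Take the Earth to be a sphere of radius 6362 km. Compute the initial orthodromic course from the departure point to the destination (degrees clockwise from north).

288.1°

θ = atan2( sin Δλ·cos φ₂ ,  cos φ₁ sin φ₂ − sin φ₁ cos φ₂ cos Δλ )
  = atan2(-0.1226, +0.0400) = 288.05°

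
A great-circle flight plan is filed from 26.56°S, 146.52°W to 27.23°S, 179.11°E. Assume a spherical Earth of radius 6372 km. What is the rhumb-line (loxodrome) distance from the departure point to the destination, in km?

Δψ = ln[tan(π/4+φ₂/2)/tan(π/4+φ₁/2)] = -0.0131;  Δφ = -0.0117 rad,  Δλ = -0.5999 rad
q = Δφ/Δψ = 0.8918
d = R·√(Δφ² + q²Δλ²) = 6372·0.53511 = 3410 km

3410 km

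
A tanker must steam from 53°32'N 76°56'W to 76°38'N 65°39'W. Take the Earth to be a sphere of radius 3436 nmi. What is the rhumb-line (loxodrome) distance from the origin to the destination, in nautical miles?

Rhumb course C = atan2(Δλ, Δψ) with Δψ = ln[tan(π/4+φ₂/2)/tan(π/4+φ₁/2)] = +1.0337, Δλ = +0.1969 → C = 10.79°
d = R·|Δφ| / |cos C| = 3436·0.40317 / 0.98233 = 1410 nmi

1410 nmi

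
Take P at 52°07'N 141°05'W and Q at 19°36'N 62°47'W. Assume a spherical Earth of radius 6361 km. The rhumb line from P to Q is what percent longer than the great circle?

3.2%

Great circle: σ = 1.1788 rad → d_gc = Rσ = 7498.1 km
Rhumb: Δφ = -0.5675, Δλ = +1.3666, Δψ = -0.7205, q = Δφ/Δψ = 0.7877 → d_rh = R√(Δφ²+q²Δλ²) = 7740.5 km
Excess = (7740.5 − 7498.1) / 7498.1 = 242.4 / 7498.1 = 3.23% ≈ 3.2%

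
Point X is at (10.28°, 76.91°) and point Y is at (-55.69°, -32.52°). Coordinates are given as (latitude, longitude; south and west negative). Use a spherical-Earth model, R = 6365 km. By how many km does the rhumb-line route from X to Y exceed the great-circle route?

509 km

Great circle: cos σ = sin φ₁ sin φ₂ + cos φ₁ cos φ₂ cos Δλ,  σ = 1.9091 rad → d_gc = 12151.5 km
Rhumb line: Δψ = -1.3558, q = Δφ/Δψ = 0.8492, d_rh = R√(Δφ²+q²Δλ²) = 12660.5 km
Excess = 12660.5 − 12151.5 = 509.0 ≈ 509 km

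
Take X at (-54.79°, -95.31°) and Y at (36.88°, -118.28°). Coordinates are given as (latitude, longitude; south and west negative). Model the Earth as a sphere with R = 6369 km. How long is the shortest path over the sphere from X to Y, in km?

10423 km

Haversine: a = sin²(Δφ/2)+cos φ₁ cos φ₂ sin²(Δλ/2) = 0.53286;  σ = 2·atan2(√a,√(1−a))
σ = 93.768° → d = Rσ = 6369·1.63656 = 10423 km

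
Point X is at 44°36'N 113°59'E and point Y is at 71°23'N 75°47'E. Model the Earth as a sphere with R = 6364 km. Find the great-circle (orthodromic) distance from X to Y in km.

3602 km

Haversine: a = sin²(Δφ/2)+cos φ₁ cos φ₂ sin²(Δλ/2) = 0.07798;  σ = 2·atan2(√a,√(1−a))
σ = 32.431° → d = Rσ = 6364·0.56602 = 3602 km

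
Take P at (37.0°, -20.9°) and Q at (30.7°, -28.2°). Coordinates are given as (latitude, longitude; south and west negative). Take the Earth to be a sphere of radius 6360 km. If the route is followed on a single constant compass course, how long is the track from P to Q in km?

970 km

Δψ = ln[tan(π/4+φ₂/2)/tan(π/4+φ₁/2)] = -0.1325;  Δφ = -0.1100 rad,  Δλ = -0.1274 rad
q = Δφ/Δψ = 0.8297
d = R·√(Δφ² + q²Δλ²) = 6360·0.15253 = 970 km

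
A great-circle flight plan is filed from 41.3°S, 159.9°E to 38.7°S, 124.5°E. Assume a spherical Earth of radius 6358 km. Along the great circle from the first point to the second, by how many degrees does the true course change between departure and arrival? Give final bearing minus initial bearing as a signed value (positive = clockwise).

+23.2°

At departure: θ₁ = atan2(sin Δλ cos φ₂, cos φ₁ sin φ₂ − sin φ₁ cos φ₂ cos Δλ) = 263.71°
At arrival: θ₂ = atan2(sin Δλ cos φ₁, −cos φ₂ sin φ₁ + sin φ₂ cos φ₁ cos Δλ) = 286.90°
Δθ = θ₂ − θ₁ = +23.2°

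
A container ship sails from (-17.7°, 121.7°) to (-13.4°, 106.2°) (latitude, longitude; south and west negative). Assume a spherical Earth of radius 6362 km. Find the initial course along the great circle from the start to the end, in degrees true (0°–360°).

283.9°

θ = atan2( sin Δλ·cos φ₂ ,  cos φ₁ sin φ₂ − sin φ₁ cos φ₂ cos Δλ )
  = atan2(-0.2600, +0.0642) = 283.88°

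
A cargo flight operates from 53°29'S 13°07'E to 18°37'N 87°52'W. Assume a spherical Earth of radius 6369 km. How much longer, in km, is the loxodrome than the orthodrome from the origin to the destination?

292 km

Great circle: cos σ = sin φ₁ sin φ₂ + cos φ₁ cos φ₂ cos Δλ,  σ = 1.9434 rad → d_gc = 12377.26 km
Rhumb line: Δψ = +1.4397, q = Δφ/Δψ = 0.8740, d_rh = R√(Δφ²+q²Δλ²) = 12668.79 km
Excess = 12668.79 − 12377.26 = 291.53 ≈ 292 km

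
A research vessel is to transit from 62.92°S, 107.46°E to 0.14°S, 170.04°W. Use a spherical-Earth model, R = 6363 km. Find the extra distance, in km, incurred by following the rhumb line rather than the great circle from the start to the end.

Great circle: cos σ = sin φ₁ sin φ₂ + cos φ₁ cos φ₂ cos Δλ,  σ = 1.5092 rad → d_gc = 9602.8 km
Rhumb line: Δψ = +1.4213, q = Δφ/Δψ = 0.7709, d_rh = R√(Δφ²+q²Δλ²) = 9924.8 km
Excess = 9924.8 − 9602.8 = 322.0 ≈ 322 km

322 km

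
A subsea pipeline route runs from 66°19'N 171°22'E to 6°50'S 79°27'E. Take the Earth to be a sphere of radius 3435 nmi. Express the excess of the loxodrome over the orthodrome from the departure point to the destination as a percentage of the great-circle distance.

4.2%

Great circle: σ = 1.6934 rad → d_gc = Rσ = 5816.8 nmi
Rhumb: Δφ = -1.2767, Δλ = -1.6042, Δψ = -1.6818, q = Δφ/Δψ = 0.7591 → d_rh = R√(Δφ²+q²Δλ²) = 6060.8 nmi
Excess = (6060.8 − 5816.8) / 5816.8 = 244.0 / 5816.8 = 4.19% ≈ 4.2%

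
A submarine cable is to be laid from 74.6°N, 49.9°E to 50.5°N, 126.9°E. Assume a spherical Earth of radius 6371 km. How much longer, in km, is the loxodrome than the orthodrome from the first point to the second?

270 km

Great circle: cos σ = sin φ₁ sin φ₂ + cos φ₁ cos φ₂ cos Δλ,  σ = 0.6731 rad → d_gc = 4288.1 km
Rhumb line: Δψ = -0.9766, q = Δφ/Δψ = 0.4307, d_rh = R√(Δφ²+q²Δλ²) = 4558.5 km
Excess = 4558.5 − 4288.1 = 270.4 ≈ 270 km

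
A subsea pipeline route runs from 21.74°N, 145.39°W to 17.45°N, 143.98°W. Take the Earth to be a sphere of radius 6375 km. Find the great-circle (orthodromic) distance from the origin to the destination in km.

500 km

Haversine: a = sin²(Δφ/2)+cos φ₁ cos φ₂ sin²(Δλ/2) = 0.00154;  σ = 2·atan2(√a,√(1−a))
σ = 4.491° → d = Rσ = 6375·0.07838 = 500 km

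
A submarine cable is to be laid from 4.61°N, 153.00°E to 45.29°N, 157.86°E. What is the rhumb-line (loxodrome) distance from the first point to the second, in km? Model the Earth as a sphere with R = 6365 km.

Rhumb course C = atan2(Δλ, Δψ) with Δψ = ln[tan(π/4+φ₂/2)/tan(π/4+φ₁/2)] = +0.8080, Δλ = +0.0848 → C = 5.99°
d = R·|Δφ| / |cos C| = 6365·0.71000 / 0.99453 = 4544 km

4544 km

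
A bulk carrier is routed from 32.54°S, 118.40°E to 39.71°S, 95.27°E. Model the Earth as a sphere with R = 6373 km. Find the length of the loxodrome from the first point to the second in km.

Rhumb course C = atan2(Δλ, Δψ) with Δψ = ln[tan(π/4+φ₂/2)/tan(π/4+φ₁/2)] = -0.1551, Δλ = -0.4037 → C = 248.98°
d = R·|Δφ| / |cos C| = 6373·0.12514 / 0.35872 = 2223 km

2223 km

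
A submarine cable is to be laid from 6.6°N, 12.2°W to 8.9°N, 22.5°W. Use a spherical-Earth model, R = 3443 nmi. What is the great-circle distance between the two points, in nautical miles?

cos σ = sin φ₁ sin φ₂ + cos φ₁ cos φ₂ cos Δλ
      = sin(6.60°)sin(8.90°) + cos(6.60°)cos(8.90°)cos(-10.30°) = 0.9834
σ = 10.461° → d = Rσ = 3443·0.18258 = 629 nmi

629 nmi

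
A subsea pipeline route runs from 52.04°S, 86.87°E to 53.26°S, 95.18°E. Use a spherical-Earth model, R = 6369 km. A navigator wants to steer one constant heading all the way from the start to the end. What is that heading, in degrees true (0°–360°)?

Meridional parts: M(φ₁)=-1.0673, M(φ₂)=-1.1024 → ΔM = -0.0351;  Δλ = +0.1450 rad
tan C = Δλ / ΔM = -4.1321 → C = 103.60°

103.6°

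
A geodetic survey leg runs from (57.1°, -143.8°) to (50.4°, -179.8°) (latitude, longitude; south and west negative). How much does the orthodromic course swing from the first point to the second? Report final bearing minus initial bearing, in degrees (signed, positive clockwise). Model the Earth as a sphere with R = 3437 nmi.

Initial bearing θ₁ = atan2(sin Δλ cos φ₂, cos φ₁ sin φ₂ − sin φ₁ cos φ₂ cos Δλ) = 267.79°
Final bearing θ₂ = (initial bearing from the destination back to the start) + 180° = 238.38°
Δθ = θ₂ − θ₁ = -29.4°

-29.4°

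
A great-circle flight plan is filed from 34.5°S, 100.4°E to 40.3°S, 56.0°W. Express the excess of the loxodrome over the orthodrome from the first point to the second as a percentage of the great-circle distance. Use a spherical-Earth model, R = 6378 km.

21.7%

Great circle: σ = 1.7820 rad → d_gc = Rσ = 11365.5 km
Rhumb: Δφ = -0.1012, Δλ = -2.7297, Δψ = -0.1275, q = Δφ/Δψ = 0.7937 → d_rh = R√(Δφ²+q²Δλ²) = 13833.0 km
Excess = (13833.0 − 11365.5) / 11365.5 = 2467.5 / 11365.5 = 21.71% ≈ 21.7%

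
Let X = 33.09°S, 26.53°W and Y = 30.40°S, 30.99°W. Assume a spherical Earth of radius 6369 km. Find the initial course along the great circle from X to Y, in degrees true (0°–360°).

θ = atan2( sin Δλ·cos φ₂ ,  cos φ₁ sin φ₂ − sin φ₁ cos φ₂ cos Δλ )
  = atan2(-0.0671, +0.0455) = 304.16°

304.2°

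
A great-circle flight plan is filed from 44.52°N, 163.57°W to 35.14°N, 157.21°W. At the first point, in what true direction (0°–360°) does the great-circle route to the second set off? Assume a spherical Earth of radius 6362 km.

150.4°

θ = atan2( sin Δλ·cos φ₂ ,  cos φ₁ sin φ₂ − sin φ₁ cos φ₂ cos Δλ )
  = atan2(+0.0906, -0.1595) = 150.40°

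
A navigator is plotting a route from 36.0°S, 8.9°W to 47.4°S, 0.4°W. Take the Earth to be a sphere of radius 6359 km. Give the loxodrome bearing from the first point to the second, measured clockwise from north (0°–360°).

Meridional parts: M(φ₁)=-0.6743, M(φ₂)=-0.9419 → ΔM = -0.2676;  Δλ = +0.1484 rad
tan C = Δλ / ΔM = -0.5543 → C = 151.00°

151.0°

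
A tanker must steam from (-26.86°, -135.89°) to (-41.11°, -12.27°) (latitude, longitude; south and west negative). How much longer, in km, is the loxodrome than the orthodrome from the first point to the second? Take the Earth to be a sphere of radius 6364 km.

Great circle: cos σ = sin φ₁ sin φ₂ + cos φ₁ cos φ₂ cos Δλ,  σ = 1.6460 rad → d_gc = 10474.9 km
Rhumb line: Δψ = -0.3014, q = Δφ/Δψ = 0.8251, d_rh = R√(Δφ²+q²Δλ²) = 11439.1 km
Excess = 11439.1 − 10474.9 = 964.2 ≈ 964 km

964 km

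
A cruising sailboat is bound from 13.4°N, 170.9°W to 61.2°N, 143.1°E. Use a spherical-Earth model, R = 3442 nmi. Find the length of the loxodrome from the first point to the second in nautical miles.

Δψ = ln[tan(π/4+φ₂/2)/tan(π/4+φ₁/2)] = +1.1236;  Δφ = +0.8343 rad,  Δλ = -0.8029 rad
q = Δφ/Δψ = 0.7425
d = R·√(Δφ² + q²Δλ²) = 3442·1.02536 = 3529 nmi

3529 nmi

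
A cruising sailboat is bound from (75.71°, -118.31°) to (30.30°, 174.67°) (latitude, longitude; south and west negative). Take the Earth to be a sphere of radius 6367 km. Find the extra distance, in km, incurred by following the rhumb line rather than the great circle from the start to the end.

Great circle: cos σ = sin φ₁ sin φ₂ + cos φ₁ cos φ₂ cos Δλ,  σ = 0.9617 rad → d_gc = 6123.2 km
Rhumb line: Δψ = -1.5213, q = Δφ/Δψ = 0.5210, d_rh = R√(Δφ²+q²Δλ²) = 6365.5 km
Excess = 6365.5 − 6123.2 = 242.3 ≈ 242 km

242 km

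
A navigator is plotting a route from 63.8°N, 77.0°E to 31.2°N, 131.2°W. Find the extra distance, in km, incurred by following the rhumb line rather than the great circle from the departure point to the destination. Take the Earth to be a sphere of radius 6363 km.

Great circle: cos σ = sin φ₁ sin φ₂ + cos φ₁ cos φ₂ cos Δλ,  σ = 1.4384 rad → d_gc = 9152.7 km
Rhumb line: Δψ = -0.8843, q = Δφ/Δψ = 0.6434, d_rh = R√(Δφ²+q²Δλ²) = 11434.8 km
Excess = 11434.8 − 9152.7 = 2282.1 ≈ 2282 km

2282 km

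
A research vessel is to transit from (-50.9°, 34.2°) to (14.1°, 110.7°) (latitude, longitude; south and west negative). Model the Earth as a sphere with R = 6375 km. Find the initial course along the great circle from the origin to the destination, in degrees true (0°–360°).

N = sin Δλ·cos φ₂ = +0.9431;  D = cos φ₁ sin φ₂ − sin φ₁ cos φ₂ cos Δλ = +0.3293
initial course = atan2(N, D) = 70.75°

70.7°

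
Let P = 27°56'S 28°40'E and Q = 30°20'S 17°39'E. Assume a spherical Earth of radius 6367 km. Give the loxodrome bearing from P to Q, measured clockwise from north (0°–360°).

256.0°

Δψ = ln[tan(π/4+φ₂/2)/tan(π/4+φ₁/2)] = -0.0480
Δλ = -0.1923 rad (taken the short way round)
course = atan2(Δλ, Δψ) = 255.99°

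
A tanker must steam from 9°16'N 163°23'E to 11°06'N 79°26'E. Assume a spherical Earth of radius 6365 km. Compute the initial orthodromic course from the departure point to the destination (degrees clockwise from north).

280.1°

θ = atan2( sin Δλ·cos φ₂ ,  cos φ₁ sin φ₂ − sin φ₁ cos φ₂ cos Δλ )
  = atan2(-0.9758, +0.1734) = 280.07°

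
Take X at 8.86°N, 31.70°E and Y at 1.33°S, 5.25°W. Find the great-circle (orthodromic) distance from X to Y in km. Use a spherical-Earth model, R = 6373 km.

Haversine: a = sin²(Δφ/2)+cos φ₁ cos φ₂ sin²(Δλ/2) = 0.10708;  σ = 2·atan2(√a,√(1−a))
σ = 38.202° → d = Rσ = 6373·0.66675 = 4249 km

4249 km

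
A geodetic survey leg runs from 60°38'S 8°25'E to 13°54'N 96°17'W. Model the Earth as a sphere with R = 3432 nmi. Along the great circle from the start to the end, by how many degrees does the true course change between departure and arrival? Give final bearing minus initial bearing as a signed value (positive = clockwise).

Initial bearing θ₁ = atan2(sin Δλ cos φ₂, cos φ₁ sin φ₂ − sin φ₁ cos φ₂ cos Δλ) = 264.11°
Final bearing θ₂ = (initial bearing from the destination back to the start) + 180° = 329.83°
Δθ = θ₂ − θ₁ = +65.7°

+65.7°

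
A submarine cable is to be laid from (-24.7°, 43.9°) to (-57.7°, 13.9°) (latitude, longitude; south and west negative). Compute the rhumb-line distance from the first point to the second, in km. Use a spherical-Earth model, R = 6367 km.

4392 km

Δψ = ln[tan(π/4+φ₂/2)/tan(π/4+φ₁/2)] = -0.7942;  Δφ = -0.5760 rad,  Δλ = -0.5236 rad
q = Δφ/Δψ = 0.7252
d = R·√(Δφ² + q²Δλ²) = 6367·0.68986 = 4392 km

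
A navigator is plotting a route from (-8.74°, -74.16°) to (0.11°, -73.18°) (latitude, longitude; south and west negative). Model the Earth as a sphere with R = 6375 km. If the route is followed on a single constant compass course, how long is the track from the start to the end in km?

Δψ = ln[tan(π/4+φ₂/2)/tan(π/4+φ₁/2)] = +0.1551;  Δφ = +0.1545 rad,  Δλ = +0.0171 rad
q = Δφ/Δψ = 0.9962
d = R·√(Δφ² + q²Δλ²) = 6375·0.15540 = 991 km

991 km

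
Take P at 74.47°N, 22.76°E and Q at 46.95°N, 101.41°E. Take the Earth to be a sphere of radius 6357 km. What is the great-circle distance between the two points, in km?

4689 km

Haversine: a = sin²(Δφ/2)+cos φ₁ cos φ₂ sin²(Δλ/2) = 0.12998;  σ = 2·atan2(√a,√(1−a))
σ = 42.264° → d = Rσ = 6357·0.73765 = 4689 km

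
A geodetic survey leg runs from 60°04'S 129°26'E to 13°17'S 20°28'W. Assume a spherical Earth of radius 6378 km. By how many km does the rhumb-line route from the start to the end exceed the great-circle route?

2151 km

Great circle: cos σ = sin φ₁ sin φ₂ + cos φ₁ cos φ₂ cos Δλ,  σ = 1.7937 rad → d_gc = 11440.0 km
Rhumb line: Δψ = +1.0853, q = Δφ/Δψ = 0.7523, d_rh = R√(Δφ²+q²Δλ²) = 13590.8 km
Excess = 13590.8 − 11440.0 = 2150.8 ≈ 2151 km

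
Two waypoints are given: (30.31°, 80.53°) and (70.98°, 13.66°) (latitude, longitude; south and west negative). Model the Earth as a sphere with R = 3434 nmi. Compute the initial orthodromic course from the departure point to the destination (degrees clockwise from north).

338.3°

N = sin Δλ·cos φ₂ = -0.2997;  D = cos φ₁ sin φ₂ − sin φ₁ cos φ₂ cos Δλ = +0.7516
initial course = atan2(N, D) = 338.26°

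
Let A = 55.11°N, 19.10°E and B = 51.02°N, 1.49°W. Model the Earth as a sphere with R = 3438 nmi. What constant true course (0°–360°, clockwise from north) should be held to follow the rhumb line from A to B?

Δψ = ln[tan(π/4+φ₂/2)/tan(π/4+φ₁/2)] = -0.1189
Δλ = -0.3594 rad (taken the short way round)
course = atan2(Δλ, Δψ) = 251.69°

251.7°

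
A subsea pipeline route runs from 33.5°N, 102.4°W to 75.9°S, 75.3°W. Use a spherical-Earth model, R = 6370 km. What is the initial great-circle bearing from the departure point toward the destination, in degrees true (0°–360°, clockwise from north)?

173.2°

N = sin Δλ·cos φ₂ = +0.1110;  D = cos φ₁ sin φ₂ − sin φ₁ cos φ₂ cos Δλ = -0.9285
initial course = atan2(N, D) = 173.18°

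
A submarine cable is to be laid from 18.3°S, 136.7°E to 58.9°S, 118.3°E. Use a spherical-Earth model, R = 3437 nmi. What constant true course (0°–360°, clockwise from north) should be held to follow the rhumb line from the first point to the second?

198.6°

Meridional parts: M(φ₁)=-0.3250, M(φ₂)=-1.2792 → ΔM = -0.9542;  Δλ = -0.3211 rad
tan C = Δλ / ΔM = +0.3365 → C = 198.60°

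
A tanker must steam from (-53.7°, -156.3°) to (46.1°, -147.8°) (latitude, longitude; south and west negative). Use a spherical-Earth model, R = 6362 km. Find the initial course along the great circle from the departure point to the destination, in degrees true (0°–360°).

θ = atan2( sin Δλ·cos φ₂ ,  cos φ₁ sin φ₂ − sin φ₁ cos φ₂ cos Δλ )
  = atan2(+0.1025, +0.9793) = 5.97°

6.0°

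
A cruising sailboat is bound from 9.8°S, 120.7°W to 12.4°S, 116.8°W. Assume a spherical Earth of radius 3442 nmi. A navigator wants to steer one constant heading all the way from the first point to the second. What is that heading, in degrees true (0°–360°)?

124.2°

Meridional parts: M(φ₁)=-0.1719, M(φ₂)=-0.2181 → ΔM = -0.0462;  Δλ = +0.0681 rad
tan C = Δλ / ΔM = -1.4718 → C = 124.19°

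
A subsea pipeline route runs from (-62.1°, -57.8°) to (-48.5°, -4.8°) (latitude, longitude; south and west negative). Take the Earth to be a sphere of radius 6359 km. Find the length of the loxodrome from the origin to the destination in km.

3636 km

Δψ = ln[tan(π/4+φ₂/2)/tan(π/4+φ₁/2)] = +0.4221;  Δφ = +0.2374 rad,  Δλ = +0.9250 rad
q = Δφ/Δψ = 0.5623
d = R·√(Δφ² + q²Δλ²) = 6359·0.57174 = 3636 km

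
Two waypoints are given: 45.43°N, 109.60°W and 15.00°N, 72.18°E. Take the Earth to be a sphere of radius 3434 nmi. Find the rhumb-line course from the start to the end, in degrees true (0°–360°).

Δψ = ln[tan(π/4+φ₂/2)/tan(π/4+φ₁/2)] = -0.6272
Δλ = -3.1105 rad (taken the short way round)
course = atan2(Δλ, Δψ) = 258.60°

258.6°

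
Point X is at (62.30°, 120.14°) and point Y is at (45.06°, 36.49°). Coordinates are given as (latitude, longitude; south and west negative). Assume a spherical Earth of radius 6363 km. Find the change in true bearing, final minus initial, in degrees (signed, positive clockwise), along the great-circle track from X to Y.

-72.2°

At departure: θ₁ = atan2(sin Δλ cos φ₂, cos φ₁ sin φ₂ − sin φ₁ cos φ₂ cos Δλ) = 290.31°
At arrival: θ₂ = atan2(sin Δλ cos φ₁, −cos φ₂ sin φ₁ + sin φ₂ cos φ₁ cos Δλ) = 218.11°
Δθ = θ₂ − θ₁ = -72.2°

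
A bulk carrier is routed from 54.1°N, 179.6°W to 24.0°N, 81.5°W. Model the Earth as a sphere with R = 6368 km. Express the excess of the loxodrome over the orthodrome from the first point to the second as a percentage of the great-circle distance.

6.2%

Great circle: σ = 1.3140 rad → d_gc = Rσ = 8367.5 km
Rhumb: Δφ = -0.5253, Δλ = +1.7122, Δψ = -0.6955, q = Δφ/Δψ = 0.7554 → d_rh = R√(Δφ²+q²Δλ²) = 8889.6 km
Excess = (8889.6 − 8367.5) / 8367.5 = 522.1 / 8367.5 = 6.24% ≈ 6.2%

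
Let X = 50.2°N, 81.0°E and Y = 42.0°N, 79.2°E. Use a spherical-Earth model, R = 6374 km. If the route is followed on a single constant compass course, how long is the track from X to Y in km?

923 km

Rhumb course C = atan2(Δλ, Δψ) with Δψ = ln[tan(π/4+φ₂/2)/tan(π/4+φ₁/2)] = -0.2070, Δλ = -0.0314 → C = 188.63°
d = R·|Δφ| / |cos C| = 6374·0.14312 / 0.98867 = 923 km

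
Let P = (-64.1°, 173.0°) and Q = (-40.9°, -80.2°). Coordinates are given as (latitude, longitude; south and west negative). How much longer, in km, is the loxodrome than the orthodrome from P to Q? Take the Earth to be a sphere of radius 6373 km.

747 km

Great circle: cos σ = sin φ₁ sin φ₂ + cos φ₁ cos φ₂ cos Δλ,  σ = 1.0546 rad → d_gc = 6721.1 km
Rhumb line: Δψ = +0.6863, q = Δφ/Δψ = 0.5900, d_rh = R√(Δφ²+q²Δλ²) = 7468.3 km
Excess = 7468.3 − 6721.1 = 747.2 ≈ 747 km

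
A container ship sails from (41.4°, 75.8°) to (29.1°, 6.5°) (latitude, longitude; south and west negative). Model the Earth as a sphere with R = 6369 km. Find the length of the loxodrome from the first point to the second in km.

Δψ = ln[tan(π/4+φ₂/2)/tan(π/4+φ₁/2)] = -0.2639;  Δφ = -0.2147 rad,  Δλ = -1.2095 rad
q = Δφ/Δψ = 0.8135
d = R·√(Δφ² + q²Δλ²) = 6369·1.00708 = 6414 km

6414 km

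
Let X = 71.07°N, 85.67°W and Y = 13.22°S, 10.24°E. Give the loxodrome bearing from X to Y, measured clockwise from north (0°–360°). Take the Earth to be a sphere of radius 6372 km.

Meridional parts: M(φ₁)=+1.7915, M(φ₂)=-0.2328 → ΔM = -2.0243;  Δλ = +1.6739 rad
tan C = Δλ / ΔM = -0.8269 → C = 140.41°

140.4°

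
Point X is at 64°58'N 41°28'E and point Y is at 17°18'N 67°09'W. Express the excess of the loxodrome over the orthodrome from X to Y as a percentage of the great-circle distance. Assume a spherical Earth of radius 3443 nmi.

Great circle: σ = 1.4299 rad → d_gc = Rσ = 4923.0 nmi
Rhumb: Δφ = -0.8319, Δλ = -1.8957, Δψ = -1.1984, q = Δφ/Δψ = 0.6942 → d_rh = R√(Δφ²+q²Δλ²) = 5360.4 nmi
Excess = (5360.4 − 4923.0) / 4923.0 = 437.4 / 4923.0 = 8.88% ≈ 8.9%

8.9%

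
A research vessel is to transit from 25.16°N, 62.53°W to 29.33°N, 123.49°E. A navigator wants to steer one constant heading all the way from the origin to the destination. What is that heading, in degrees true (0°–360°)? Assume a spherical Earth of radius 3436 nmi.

271.5°

Δψ = ln[tan(π/4+φ₂/2)/tan(π/4+φ₁/2)] = +0.0819
Δλ = -3.0365 rad (taken the short way round)
course = atan2(Δλ, Δψ) = 271.54°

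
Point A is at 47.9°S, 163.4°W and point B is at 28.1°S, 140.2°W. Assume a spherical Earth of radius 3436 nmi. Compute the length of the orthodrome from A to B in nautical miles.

1604 nmi

cos σ = sin φ₁ sin φ₂ + cos φ₁ cos φ₂ cos Δλ
      = sin(-47.90°)sin(-28.10°) + cos(-47.90°)cos(-28.10°)cos(23.20°) = 0.8931
σ = 26.740° → d = Rσ = 3436·0.46670 = 1604 nmi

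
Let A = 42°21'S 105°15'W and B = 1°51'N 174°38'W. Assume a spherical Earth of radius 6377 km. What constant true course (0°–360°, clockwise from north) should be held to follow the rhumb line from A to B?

Δψ = ln[tan(π/4+φ₂/2)/tan(π/4+φ₁/2)] = +0.8497
Δλ = -1.2110 rad (taken the short way round)
course = atan2(Δλ, Δψ) = 305.06°

305.1°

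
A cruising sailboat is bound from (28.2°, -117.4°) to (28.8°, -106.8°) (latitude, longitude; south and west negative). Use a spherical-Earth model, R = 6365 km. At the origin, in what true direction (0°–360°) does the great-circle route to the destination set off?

θ = atan2( sin Δλ·cos φ₂ ,  cos φ₁ sin φ₂ − sin φ₁ cos φ₂ cos Δλ )
  = atan2(+0.1612, +0.0175) = 83.79°

83.8°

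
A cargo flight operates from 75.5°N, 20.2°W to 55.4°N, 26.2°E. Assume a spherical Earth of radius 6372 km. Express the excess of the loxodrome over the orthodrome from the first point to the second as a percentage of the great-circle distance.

2.3%

Great circle: σ = 0.4624 rad → d_gc = Rσ = 2946.7 km
Rhumb: Δφ = -0.3508, Δλ = +0.8098, Δψ = -0.8954, q = Δφ/Δψ = 0.3918 → d_rh = R√(Δφ²+q²Δλ²) = 3014.0 km
Excess = (3014.0 − 2946.7) / 2946.7 = 67.3 / 2946.7 = 2.28% ≈ 2.3%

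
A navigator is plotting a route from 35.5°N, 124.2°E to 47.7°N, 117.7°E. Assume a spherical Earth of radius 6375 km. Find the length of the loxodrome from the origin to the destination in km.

1460 km

Δψ = ln[tan(π/4+φ₂/2)/tan(π/4+φ₁/2)] = +0.2861;  Δφ = +0.2129 rad,  Δλ = -0.1134 rad
q = Δφ/Δψ = 0.7441
d = R·√(Δφ² + q²Δλ²) = 6375·0.22905 = 1460 km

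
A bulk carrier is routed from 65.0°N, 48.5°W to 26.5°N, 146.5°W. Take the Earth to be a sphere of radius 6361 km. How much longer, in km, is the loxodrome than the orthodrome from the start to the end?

Great circle: cos σ = sin φ₁ sin φ₂ + cos φ₁ cos φ₂ cos Δλ,  σ = 1.2114 rad → d_gc = 7705.4 km
Rhumb line: Δψ = -1.0265, q = Δφ/Δψ = 0.6546, d_rh = R√(Δφ²+q²Δλ²) = 8306.2 km
Excess = 8306.2 − 7705.4 = 600.8 ≈ 601 km

601 km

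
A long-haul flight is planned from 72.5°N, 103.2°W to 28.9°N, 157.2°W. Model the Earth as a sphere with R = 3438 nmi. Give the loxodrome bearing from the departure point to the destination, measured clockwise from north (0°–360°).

215.0°

Meridional parts: M(φ₁)=+1.8714, M(φ₂)=+0.5273 → ΔM = -1.3441;  Δλ = -0.9425 rad
tan C = Δλ / ΔM = +0.7012 → C = 215.04°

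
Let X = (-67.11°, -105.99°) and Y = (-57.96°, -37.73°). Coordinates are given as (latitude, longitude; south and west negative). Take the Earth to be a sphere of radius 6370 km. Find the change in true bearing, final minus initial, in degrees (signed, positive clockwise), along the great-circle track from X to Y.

-62.2°

At departure: θ₁ = atan2(sin Δλ cos φ₂, cos φ₁ sin φ₂ − sin φ₁ cos φ₂ cos Δλ) = 106.79°
At arrival: θ₂ = atan2(sin Δλ cos φ₁, −cos φ₂ sin φ₁ + sin φ₂ cos φ₁ cos Δλ) = 44.58°
Δθ = θ₂ − θ₁ = -62.2°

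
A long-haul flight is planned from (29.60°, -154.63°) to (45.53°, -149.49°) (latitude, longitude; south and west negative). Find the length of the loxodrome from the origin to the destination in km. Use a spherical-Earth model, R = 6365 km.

Δψ = ln[tan(π/4+φ₂/2)/tan(π/4+φ₁/2)] = +0.3533;  Δφ = +0.2780 rad,  Δλ = +0.0897 rad
q = Δφ/Δψ = 0.7871
d = R·√(Δφ² + q²Δλ²) = 6365·0.28686 = 1826 km

1826 km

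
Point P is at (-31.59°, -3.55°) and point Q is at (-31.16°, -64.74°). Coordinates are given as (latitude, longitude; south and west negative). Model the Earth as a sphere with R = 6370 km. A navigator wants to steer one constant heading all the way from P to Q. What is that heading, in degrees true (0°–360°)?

270.5°

Meridional parts: M(φ₁)=-0.5816, M(φ₂)=-0.5728 → ΔM = +0.0088;  Δλ = -1.0680 rad
tan C = Δλ / ΔM = -121.4941 → C = 270.47°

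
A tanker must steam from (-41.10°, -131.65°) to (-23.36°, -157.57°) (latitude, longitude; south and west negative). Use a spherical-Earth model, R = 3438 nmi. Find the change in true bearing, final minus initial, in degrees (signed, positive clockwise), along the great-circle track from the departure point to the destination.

+14.2°

At departure: θ₁ = atan2(sin Δλ cos φ₂, cos φ₁ sin φ₂ − sin φ₁ cos φ₂ cos Δλ) = 301.30°
At arrival: θ₂ = atan2(sin Δλ cos φ₁, −cos φ₂ sin φ₁ + sin φ₂ cos φ₁ cos Δλ) = 315.46°
Δθ = θ₂ − θ₁ = +14.2°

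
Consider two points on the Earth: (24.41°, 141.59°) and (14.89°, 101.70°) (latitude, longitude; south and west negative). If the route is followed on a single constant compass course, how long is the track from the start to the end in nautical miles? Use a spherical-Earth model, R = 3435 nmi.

2320 nmi

Δψ = ln[tan(π/4+φ₂/2)/tan(π/4+φ₁/2)] = -0.1767;  Δφ = -0.1662 rad,  Δλ = -0.6962 rad
q = Δφ/Δψ = 0.9404
d = R·√(Δφ² + q²Δλ²) = 3435·0.67547 = 2320 nmi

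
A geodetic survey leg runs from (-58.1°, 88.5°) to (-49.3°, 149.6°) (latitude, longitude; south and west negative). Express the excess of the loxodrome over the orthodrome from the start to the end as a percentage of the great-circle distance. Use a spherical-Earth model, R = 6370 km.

3.3%

Great circle: σ = 0.6264 rad → d_gc = Rσ = 3989.9 km
Rhumb: Δφ = +0.1536, Δλ = +1.0664, Δψ = +0.2606, q = Δφ/Δψ = 0.5893 → d_rh = R√(Δφ²+q²Δλ²) = 4120.7 km
Excess = (4120.7 − 3989.9) / 3989.9 = 130.8 / 3989.9 = 3.28% ≈ 3.3%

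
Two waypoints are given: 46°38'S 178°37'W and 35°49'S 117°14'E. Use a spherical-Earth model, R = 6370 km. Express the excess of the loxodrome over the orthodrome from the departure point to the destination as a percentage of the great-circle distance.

Great circle: σ = 0.8390 rad → d_gc = Rσ = 5344.5 km
Rhumb: Δφ = +0.1888, Δλ = -1.1196, Δψ = +0.2520, q = Δφ/Δψ = 0.7493 → d_rh = R√(Δφ²+q²Δλ²) = 5477.6 km
Excess = (5477.6 − 5344.5) / 5344.5 = 133.1 / 5344.5 = 2.49% ≈ 2.5%

2.5%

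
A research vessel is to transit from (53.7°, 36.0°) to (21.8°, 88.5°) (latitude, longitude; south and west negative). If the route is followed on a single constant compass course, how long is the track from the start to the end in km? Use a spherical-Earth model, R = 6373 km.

Rhumb course C = atan2(Δλ, Δψ) with Δψ = ln[tan(π/4+φ₂/2)/tan(π/4+φ₁/2)] = -0.7253, Δλ = +0.9163 → C = 128.36°
d = R·|Δφ| / |cos C| = 6373·0.55676 / 0.62064 = 5717 km

5717 km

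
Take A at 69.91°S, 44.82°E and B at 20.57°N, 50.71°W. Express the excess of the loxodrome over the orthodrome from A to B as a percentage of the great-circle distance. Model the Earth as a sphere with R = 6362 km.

Great circle: σ = 1.9401 rad → d_gc = Rσ = 12342.9 km
Rhumb: Δφ = +1.5792, Δλ = -1.6673, Δψ = +2.0978, q = Δφ/Δψ = 0.7528 → d_rh = R√(Δφ²+q²Δλ²) = 12833.4 km
Excess = (12833.4 − 12342.9) / 12342.9 = 490.5 / 12342.9 = 3.97% ≈ 4.0%

4.0%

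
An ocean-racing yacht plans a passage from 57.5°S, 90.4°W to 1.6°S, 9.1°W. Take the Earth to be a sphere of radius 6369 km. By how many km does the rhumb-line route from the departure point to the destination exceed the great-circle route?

264 km

Great circle: cos σ = sin φ₁ sin φ₂ + cos φ₁ cos φ₂ cos Δλ,  σ = 1.4658 rad → d_gc = 9335.8 km
Rhumb line: Δψ = +1.2049, q = Δφ/Δψ = 0.8097, d_rh = R√(Δφ²+q²Δλ²) = 9600.2 km
Excess = 9600.2 − 9335.8 = 264.4 ≈ 264 km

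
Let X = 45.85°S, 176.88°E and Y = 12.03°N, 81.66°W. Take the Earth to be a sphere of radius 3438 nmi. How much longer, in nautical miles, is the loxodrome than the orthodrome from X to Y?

129 nmi

Great circle: cos σ = sin φ₁ sin φ₂ + cos φ₁ cos φ₂ cos Δλ,  σ = 1.8597 rad → d_gc = 6393.6 nmi
Rhumb line: Δψ = +1.1140, q = Δφ/Δψ = 0.9068, d_rh = R√(Δφ²+q²Δλ²) = 6522.2 nmi
Excess = 6522.2 − 6393.6 = 128.6 ≈ 129 nmi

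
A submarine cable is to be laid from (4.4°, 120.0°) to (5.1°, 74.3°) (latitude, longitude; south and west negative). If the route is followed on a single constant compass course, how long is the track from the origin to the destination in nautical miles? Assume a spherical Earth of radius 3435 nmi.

2731 nmi

Δψ = ln[tan(π/4+φ₂/2)/tan(π/4+φ₁/2)] = +0.0123;  Δφ = +0.0122 rad,  Δλ = -0.7976 rad
q = Δφ/Δψ = 0.9966
d = R·√(Δφ² + q²Δλ²) = 3435·0.79496 = 2731 nmi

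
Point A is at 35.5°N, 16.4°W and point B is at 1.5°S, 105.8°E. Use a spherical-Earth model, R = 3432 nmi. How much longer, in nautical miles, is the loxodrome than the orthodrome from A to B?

Great circle: cos σ = sin φ₁ sin φ₂ + cos φ₁ cos φ₂ cos Δλ,  σ = 2.0363 rad → d_gc = 6988.6 nmi
Rhumb line: Δψ = -0.6897, q = Δφ/Δψ = 0.9363, d_rh = R√(Δφ²+q²Δλ²) = 7202.9 nmi
Excess = 7202.9 − 6988.6 = 214.3 ≈ 214 nmi

214 nmi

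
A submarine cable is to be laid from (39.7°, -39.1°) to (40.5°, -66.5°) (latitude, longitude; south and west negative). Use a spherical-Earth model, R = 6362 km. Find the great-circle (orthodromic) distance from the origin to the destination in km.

Haversine: a = sin²(Δφ/2)+cos φ₁ cos φ₂ sin²(Δλ/2) = 0.03287;  σ = 2·atan2(√a,√(1−a))
σ = 20.890° → d = Rσ = 6362·0.36460 = 2320 km

2320 km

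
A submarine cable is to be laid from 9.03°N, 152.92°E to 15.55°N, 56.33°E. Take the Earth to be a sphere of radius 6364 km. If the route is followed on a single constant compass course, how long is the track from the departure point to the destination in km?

10501 km

Rhumb course C = atan2(Δλ, Δψ) with Δψ = ln[tan(π/4+φ₂/2)/tan(π/4+φ₁/2)] = +0.1165, Δλ = -1.6858 → C = 273.95°
d = R·|Δφ| / |cos C| = 6364·0.11380 / 0.06896 = 10501 km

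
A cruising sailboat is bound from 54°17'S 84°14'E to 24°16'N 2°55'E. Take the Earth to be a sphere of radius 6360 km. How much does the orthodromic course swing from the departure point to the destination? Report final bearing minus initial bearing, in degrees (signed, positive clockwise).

+32.1°

At departure: θ₁ = atan2(sin Δλ cos φ₂, cos φ₁ sin φ₂ − sin φ₁ cos φ₂ cos Δλ) = 291.32°
At arrival: θ₂ = atan2(sin Δλ cos φ₁, −cos φ₂ sin φ₁ + sin φ₂ cos φ₁ cos Δλ) = 323.38°
Δθ = θ₂ − θ₁ = +32.1°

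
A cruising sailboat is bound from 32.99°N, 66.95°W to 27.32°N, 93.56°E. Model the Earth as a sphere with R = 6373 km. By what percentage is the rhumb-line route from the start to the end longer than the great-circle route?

18.7%

Great circle: σ = 2.0405 rad → d_gc = Rσ = 13004.0 km
Rhumb: Δφ = -0.0990, Δλ = +2.8014, Δψ = -0.1145, q = Δφ/Δψ = 0.8641 → d_rh = R√(Δφ²+q²Δλ²) = 15439.7 km
Excess = (15439.7 − 13004.0) / 13004.0 = 2435.7 / 13004.0 = 18.73% ≈ 18.7%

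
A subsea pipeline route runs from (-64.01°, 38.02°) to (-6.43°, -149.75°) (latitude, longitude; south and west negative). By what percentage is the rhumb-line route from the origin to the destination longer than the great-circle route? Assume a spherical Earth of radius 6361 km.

28.3%

Great circle: σ = 1.9079 rad → d_gc = Rσ = 12136.4 km
Rhumb: Δφ = +1.0050, Δλ = +3.0060, Δψ = +1.3538, q = Δφ/Δψ = 0.7423 → d_rh = R√(Δφ²+q²Δλ²) = 15566.7 km
Excess = (15566.7 − 12136.4) / 12136.4 = 3430.3 / 12136.4 = 28.26% ≈ 28.3%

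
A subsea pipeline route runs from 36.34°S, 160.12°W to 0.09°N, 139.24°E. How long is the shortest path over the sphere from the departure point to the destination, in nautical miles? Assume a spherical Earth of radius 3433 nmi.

cos σ = sin φ₁ sin φ₂ + cos φ₁ cos φ₂ cos Δλ
      = sin(-36.34°)sin(0.09°) + cos(-36.34°)cos(0.09°)cos(-60.64°) = 0.3940
σ = 66.796° → d = Rσ = 3433·1.16581 = 4002 nmi

4002 nmi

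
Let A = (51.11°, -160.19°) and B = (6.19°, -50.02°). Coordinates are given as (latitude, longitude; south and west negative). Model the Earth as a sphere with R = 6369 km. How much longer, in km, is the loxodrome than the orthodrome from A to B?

596 km

Great circle: cos σ = sin φ₁ sin φ₂ + cos φ₁ cos φ₂ cos Δλ,  σ = 1.7025 rad → d_gc = 10843.0 km
Rhumb line: Δψ = -0.9329, q = Δφ/Δψ = 0.8404, d_rh = R√(Δφ²+q²Δλ²) = 11438.9 km
Excess = 11438.9 − 10843.0 = 595.9 ≈ 596 km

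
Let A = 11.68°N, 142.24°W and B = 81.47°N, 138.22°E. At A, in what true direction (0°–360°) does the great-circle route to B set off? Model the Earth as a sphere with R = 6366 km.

N = sin Δλ·cos φ₂ = -0.1459;  D = cos φ₁ sin φ₂ − sin φ₁ cos φ₂ cos Δλ = +0.9630
initial course = atan2(N, D) = 351.39°

351.4°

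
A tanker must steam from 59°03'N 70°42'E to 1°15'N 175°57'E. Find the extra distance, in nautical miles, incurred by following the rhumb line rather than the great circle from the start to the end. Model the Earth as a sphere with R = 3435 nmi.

Great circle: cos σ = sin φ₁ sin φ₂ + cos φ₁ cos φ₂ cos Δλ,  σ = 1.6876 rad → d_gc = 5796.9 nmi
Rhumb line: Δψ = -1.2624, q = Δφ/Δψ = 0.7991, d_rh = R√(Δφ²+q²Δλ²) = 6118.1 nmi
Excess = 6118.1 − 5796.9 = 321.2 ≈ 321 nmi

321 nmi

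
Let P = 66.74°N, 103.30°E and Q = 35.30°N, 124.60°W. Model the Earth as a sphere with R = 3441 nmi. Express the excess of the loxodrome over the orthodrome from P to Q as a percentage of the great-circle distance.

Great circle: σ = 1.2505 rad → d_gc = Rσ = 4303.1 nmi
Rhumb: Δφ = -0.5487, Δλ = +2.3056, Δψ = -0.9215, q = Δφ/Δψ = 0.5955 → d_rh = R√(Δφ²+q²Δλ²) = 5087.4 nmi
Excess = (5087.4 − 4303.1) / 4303.1 = 784.3 / 4303.1 = 18.23% ≈ 18.2%

18.2%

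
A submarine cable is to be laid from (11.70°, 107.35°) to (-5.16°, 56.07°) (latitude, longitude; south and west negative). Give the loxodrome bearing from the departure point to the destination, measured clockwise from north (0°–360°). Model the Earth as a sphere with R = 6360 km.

Δψ = ln[tan(π/4+φ₂/2)/tan(π/4+φ₁/2)] = -0.2958
Δλ = -0.8950 rad (taken the short way round)
course = atan2(Δλ, Δψ) = 251.71°

251.7°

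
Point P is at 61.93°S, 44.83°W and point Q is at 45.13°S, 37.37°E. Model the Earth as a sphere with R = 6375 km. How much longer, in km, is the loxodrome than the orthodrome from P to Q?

Great circle: cos σ = sin φ₁ sin φ₂ + cos φ₁ cos φ₂ cos Δλ,  σ = 0.8360 rad → d_gc = 5329.8 km
Rhumb line: Δψ = +0.5018, q = Δφ/Δψ = 0.5843, d_rh = R√(Δφ²+q²Δλ²) = 5661.7 km
Excess = 5661.7 − 5329.8 = 331.9 ≈ 332 km

332 km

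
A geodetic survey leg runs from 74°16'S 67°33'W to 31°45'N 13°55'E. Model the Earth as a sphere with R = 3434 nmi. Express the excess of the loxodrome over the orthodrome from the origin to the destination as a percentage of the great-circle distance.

Great circle: σ = 2.0627 rad → d_gc = Rσ = 7083.2 nmi
Rhumb: Δφ = +1.8503, Δλ = +1.4219, Δψ = +2.5642, q = Δφ/Δψ = 0.7216 → d_rh = R√(Δφ²+q²Δλ²) = 7265.6 nmi
Excess = (7265.6 − 7083.2) / 7083.2 = 182.4 / 7083.2 = 2.58% ≈ 2.6%

2.6%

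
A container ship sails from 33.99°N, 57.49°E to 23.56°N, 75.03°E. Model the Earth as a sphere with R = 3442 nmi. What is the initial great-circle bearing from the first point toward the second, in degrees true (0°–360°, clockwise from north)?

N = sin Δλ·cos φ₂ = +0.2762;  D = cos φ₁ sin φ₂ − sin φ₁ cos φ₂ cos Δλ = -0.1572
initial course = atan2(N, D) = 119.64°

119.6°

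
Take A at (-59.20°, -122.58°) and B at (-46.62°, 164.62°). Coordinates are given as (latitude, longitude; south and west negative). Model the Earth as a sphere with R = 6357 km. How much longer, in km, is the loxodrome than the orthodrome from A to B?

225 km

Great circle: cos σ = sin φ₁ sin φ₂ + cos φ₁ cos φ₂ cos Δλ,  σ = 0.7550 rad → d_gc = 4799.3 km
Rhumb line: Δψ = +0.3674, q = Δφ/Δψ = 0.5976, d_rh = R√(Δφ²+q²Δλ²) = 5024.5 km
Excess = 5024.5 − 4799.3 = 225.2 ≈ 225 km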